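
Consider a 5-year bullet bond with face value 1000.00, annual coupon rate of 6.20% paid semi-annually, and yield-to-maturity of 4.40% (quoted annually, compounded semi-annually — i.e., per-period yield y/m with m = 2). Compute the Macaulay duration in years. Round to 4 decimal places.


Coupon per period c = face * coupon_rate / m = 31.000000
Periods per year m = 2; per-period yield y/m = 0.022000
Number of cashflows N = 10
Cashflows (t years, CF_t, discount factor 1/(1+y/m)^(m*t), PV):
  t = 0.5000: CF_t = 31.000000, DF = 0.978474, PV = 30.332681
  t = 1.0000: CF_t = 31.000000, DF = 0.957411, PV = 29.679727
  t = 1.5000: CF_t = 31.000000, DF = 0.936801, PV = 29.040829
  t = 2.0000: CF_t = 31.000000, DF = 0.916635, PV = 28.415684
  t = 2.5000: CF_t = 31.000000, DF = 0.896903, PV = 27.803996
  t = 3.0000: CF_t = 31.000000, DF = 0.877596, PV = 27.205475
  t = 3.5000: CF_t = 31.000000, DF = 0.858704, PV = 26.619839
  t = 4.0000: CF_t = 31.000000, DF = 0.840220, PV = 26.046809
  t = 4.5000: CF_t = 31.000000, DF = 0.822133, PV = 25.486115
  t = 5.0000: CF_t = 1031.000000, DF = 0.804435, PV = 829.372646
Price P = sum_t PV_t = 1080.003800
Macaulay numerator sum_t t * PV_t:
  t * PV_t at t = 0.5000: 15.166341
  t * PV_t at t = 1.0000: 29.679727
  t * PV_t at t = 1.5000: 43.561243
  t * PV_t at t = 2.0000: 56.831367
  t * PV_t at t = 2.5000: 69.509990
  t * PV_t at t = 3.0000: 81.616426
  t * PV_t at t = 3.5000: 93.169436
  t * PV_t at t = 4.0000: 104.187236
  t * PV_t at t = 4.5000: 114.687516
  t * PV_t at t = 5.0000: 4146.863228
Macaulay duration D = (sum_t t * PV_t) / P = 4755.272510 / 1080.003800 = 4.403015

Answer: Macaulay duration = 4.4030 years


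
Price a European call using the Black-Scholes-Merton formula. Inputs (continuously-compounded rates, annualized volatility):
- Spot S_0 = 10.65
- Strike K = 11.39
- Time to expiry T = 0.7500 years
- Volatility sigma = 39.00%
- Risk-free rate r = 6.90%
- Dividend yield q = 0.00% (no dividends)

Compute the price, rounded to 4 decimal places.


d1 = (ln(S/K) + (r - q + 0.5*sigma^2) * T) / (sigma * sqrt(T)) = 0.12320245
d2 = d1 - sigma * sqrt(T) = -0.21454746
exp(-rT) = 0.94956623; exp(-qT) = 1.00000000
C = S_0 * exp(-qT) * N(d1) - K * exp(-rT) * N(d2)
N(d1) = 0.54902661; N(d2) = 0.41506008
C = 10.6500 * 1.00000000 * 0.54902661 - 11.3900 * 0.94956623 * 0.41506008 = 1.3580

Answer: Price = 1.3580


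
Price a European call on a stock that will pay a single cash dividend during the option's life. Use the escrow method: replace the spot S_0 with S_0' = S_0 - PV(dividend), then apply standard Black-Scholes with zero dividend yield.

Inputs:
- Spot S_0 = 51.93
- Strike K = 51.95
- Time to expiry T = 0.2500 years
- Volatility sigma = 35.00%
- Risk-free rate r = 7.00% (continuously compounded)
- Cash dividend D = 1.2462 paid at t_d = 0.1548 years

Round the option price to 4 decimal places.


PV(D) = D * exp(-r * t_d) = 1.2462 * 0.98922250 = 1.23276908
S_0' = S_0 - PV(D) = 51.9300 - 1.23276908 = 50.69723092
d1 = (ln(S_0'/K) + (r + sigma^2/2)*T) / (sigma*sqrt(T)) = 0.04801186
d2 = d1 - sigma*sqrt(T) = -0.12698814
exp(-rT) = 0.98265224
N(d1) = 0.51914660; N(d2) = 0.44947489
C = S_0' * N(d1) - K * exp(-rT) * N(d2) = 50.69723092 * 0.51914660 - 51.9500 * 0.98265224 * 0.44947489 = 3.3741

Answer: Price = 3.3741


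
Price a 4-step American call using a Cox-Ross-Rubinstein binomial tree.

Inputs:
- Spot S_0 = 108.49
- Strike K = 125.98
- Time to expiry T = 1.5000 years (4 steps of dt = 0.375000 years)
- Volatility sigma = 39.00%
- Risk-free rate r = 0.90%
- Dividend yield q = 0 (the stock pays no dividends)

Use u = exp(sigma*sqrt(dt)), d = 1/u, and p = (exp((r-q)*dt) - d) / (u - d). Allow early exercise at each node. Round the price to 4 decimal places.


dt = T/N = 0.375000
u = exp(sigma*sqrt(dt)) = 1.269757; d = 1/u = 0.787552
p = (exp((r-q)*dt) - d) / (u - d) = 0.447587
Discount per step: exp(-r*dt) = 0.996631
Stock lattice S(k, i) with i counting down-moves:
  k=0: S(0,0) = 108.4900
  k=1: S(1,0) = 137.7559; S(1,1) = 85.4416
  k=2: S(2,0) = 174.9165; S(2,1) = 108.4900; S(2,2) = 67.2897
  k=3: S(3,0) = 222.1013; S(3,1) = 137.7559; S(3,2) = 85.4416; S(3,3) = 52.9942
  k=4: S(4,0) = 282.0146; S(4,1) = 174.9165; S(4,2) = 108.4900; S(4,3) = 67.2897; S(4,4) = 41.7357
Terminal payoffs V(N, i) = max(S_T - K, 0):
  V(4,0) = 156.034645; V(4,1) = 48.936462; V(4,2) = 0.000000; V(4,3) = 0.000000; V(4,4) = 0.000000
Backward induction: V(k, i) = exp(-r*dt) * [p * V(k+1, i) + (1-p) * V(k+1, i+1)]; then take max(V_cont, immediate exercise) for American.
  V(3,0) = exp(-r*dt) * [p*156.034645 + (1-p)*48.936462] = 96.545803; exercise = 96.121337; V(3,0) = max -> 96.545803
  V(3,1) = exp(-r*dt) * [p*48.936462 + (1-p)*0.000000] = 21.829516; exercise = 11.775896; V(3,1) = max -> 21.829516
  V(3,2) = exp(-r*dt) * [p*0.000000 + (1-p)*0.000000] = 0.000000; exercise = 0.000000; V(3,2) = max -> 0.000000
  V(3,3) = exp(-r*dt) * [p*0.000000 + (1-p)*0.000000] = 0.000000; exercise = 0.000000; V(3,3) = max -> 0.000000
  V(2,0) = exp(-r*dt) * [p*96.545803 + (1-p)*21.829516] = 55.085313; exercise = 48.936462; V(2,0) = max -> 55.085313
  V(2,1) = exp(-r*dt) * [p*21.829516 + (1-p)*0.000000] = 9.737683; exercise = 0.000000; V(2,1) = max -> 9.737683
  V(2,2) = exp(-r*dt) * [p*0.000000 + (1-p)*0.000000] = 0.000000; exercise = 0.000000; V(2,2) = max -> 0.000000
  V(1,0) = exp(-r*dt) * [p*55.085313 + (1-p)*9.737683] = 29.933488; exercise = 11.775896; V(1,0) = max -> 29.933488
  V(1,1) = exp(-r*dt) * [p*9.737683 + (1-p)*0.000000] = 4.343773; exercise = 0.000000; V(1,1) = max -> 4.343773
  V(0,0) = exp(-r*dt) * [p*29.933488 + (1-p)*4.343773] = 15.744166; exercise = 0.000000; V(0,0) = max -> 15.744166

Answer: Price = V(0,0) = 15.7442


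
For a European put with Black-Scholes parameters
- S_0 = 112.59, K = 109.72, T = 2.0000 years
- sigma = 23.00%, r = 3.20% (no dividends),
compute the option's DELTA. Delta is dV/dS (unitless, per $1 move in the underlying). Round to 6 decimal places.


d1 = 0.4387789288; d2 = 0.1135098094
phi(d1) = 0.3623292293; exp(-qT) = 1.0000000000; exp(-rT) = 0.9380049995
N(-d1) = 0.3304108649
Delta = -exp(-qT) * N(-d1) = -1.0000000000 * 0.3304108649 = -0.330411

Answer: Delta = -0.330411


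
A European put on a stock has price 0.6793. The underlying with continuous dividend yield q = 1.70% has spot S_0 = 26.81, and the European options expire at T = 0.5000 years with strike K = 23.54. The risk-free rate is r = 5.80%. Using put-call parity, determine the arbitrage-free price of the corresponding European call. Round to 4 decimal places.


Answer: Call price = 4.3952

Derivation:
Put-call parity: C - P = S_0 * exp(-qT) - K * exp(-rT).
S_0 * exp(-qT) = 26.8100 * 0.99153602 = 26.58308077
K * exp(-rT) = 23.5400 * 0.97141646 = 22.86714357
C = P + S*exp(-qT) - K*exp(-rT)
C = 0.6793 + 26.58308077 - 22.86714357 = 4.3952


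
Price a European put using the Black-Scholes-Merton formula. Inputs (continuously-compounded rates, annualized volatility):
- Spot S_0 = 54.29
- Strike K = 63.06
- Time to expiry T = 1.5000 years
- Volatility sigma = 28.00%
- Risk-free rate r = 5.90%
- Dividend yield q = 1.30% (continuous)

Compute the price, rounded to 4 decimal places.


Answer: Price = 9.9981

Derivation:
d1 = (ln(S/K) + (r - q + 0.5*sigma^2) * T) / (sigma * sqrt(T)) = -0.06399760
d2 = d1 - sigma * sqrt(T) = -0.40692617
exp(-rT) = 0.91530311; exp(-qT) = 0.98068890
P = K * exp(-rT) * N(-d2) - S_0 * exp(-qT) * N(-d1)
N(-d1) = 0.52551393; N(-d2) = 0.65796889
P = 63.0600 * 0.91530311 * 0.65796889 - 54.2900 * 0.98068890 * 0.52551393 = 9.9981


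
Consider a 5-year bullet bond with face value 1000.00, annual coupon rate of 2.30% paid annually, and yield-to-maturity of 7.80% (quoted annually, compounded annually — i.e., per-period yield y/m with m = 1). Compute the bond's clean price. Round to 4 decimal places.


Answer: Price = 779.2385

Derivation:
Coupon per period c = face * coupon_rate / m = 23.000000
Periods per year m = 1; per-period yield y/m = 0.078000
Number of cashflows N = 5
Cashflows (t years, CF_t, discount factor 1/(1+y/m)^(m*t), PV):
  t = 1.0000: CF_t = 23.000000, DF = 0.927644, PV = 21.335807
  t = 2.0000: CF_t = 23.000000, DF = 0.860523, PV = 19.792029
  t = 3.0000: CF_t = 23.000000, DF = 0.798259, PV = 18.359953
  t = 4.0000: CF_t = 23.000000, DF = 0.740500, PV = 17.031496
  t = 5.0000: CF_t = 1023.000000, DF = 0.686920, PV = 702.719216
Price P = sum_t PV_t = 779.238500


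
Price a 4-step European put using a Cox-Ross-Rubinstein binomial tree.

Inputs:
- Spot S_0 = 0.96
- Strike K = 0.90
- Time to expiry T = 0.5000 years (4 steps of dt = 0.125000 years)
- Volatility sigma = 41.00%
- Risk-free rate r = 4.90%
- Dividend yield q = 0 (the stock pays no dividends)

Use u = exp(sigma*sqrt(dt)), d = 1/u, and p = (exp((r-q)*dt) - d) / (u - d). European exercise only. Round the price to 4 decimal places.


dt = T/N = 0.125000
u = exp(sigma*sqrt(dt)) = 1.155990; d = 1/u = 0.865060
p = (exp((r-q)*dt) - d) / (u - d) = 0.484942
Discount per step: exp(-r*dt) = 0.993894
Stock lattice S(k, i) with i counting down-moves:
  k=0: S(0,0) = 0.9600
  k=1: S(1,0) = 1.1098; S(1,1) = 0.8305
  k=2: S(2,0) = 1.2829; S(2,1) = 0.9600; S(2,2) = 0.7184
  k=3: S(3,0) = 1.4830; S(3,1) = 1.1098; S(3,2) = 0.8305; S(3,3) = 0.6215
  k=4: S(4,0) = 1.7143; S(4,1) = 1.2829; S(4,2) = 0.9600; S(4,3) = 0.7184; S(4,4) = 0.5376
Terminal payoffs V(N, i) = max(K - S_T, 0):
  V(4,0) = 0.000000; V(4,1) = 0.000000; V(4,2) = 0.000000; V(4,3) = 0.181605; V(4,4) = 0.362405
Backward induction: V(k, i) = exp(-r*dt) * [p * V(k+1, i) + (1-p) * V(k+1, i+1)].
  V(3,0) = exp(-r*dt) * [p*0.000000 + (1-p)*0.000000] = 0.000000
  V(3,1) = exp(-r*dt) * [p*0.000000 + (1-p)*0.000000] = 0.000000
  V(3,2) = exp(-r*dt) * [p*0.000000 + (1-p)*0.181605] = 0.092966
  V(3,3) = exp(-r*dt) * [p*0.181605 + (1-p)*0.362405] = 0.273050
  V(2,0) = exp(-r*dt) * [p*0.000000 + (1-p)*0.000000] = 0.000000
  V(2,1) = exp(-r*dt) * [p*0.000000 + (1-p)*0.092966] = 0.047591
  V(2,2) = exp(-r*dt) * [p*0.092966 + (1-p)*0.273050] = 0.184586
  V(1,0) = exp(-r*dt) * [p*0.000000 + (1-p)*0.047591] = 0.024362
  V(1,1) = exp(-r*dt) * [p*0.047591 + (1-p)*0.184586] = 0.117429
  V(0,0) = exp(-r*dt) * [p*0.024362 + (1-p)*0.117429] = 0.071856

Answer: Price = V(0,0) = 0.0719


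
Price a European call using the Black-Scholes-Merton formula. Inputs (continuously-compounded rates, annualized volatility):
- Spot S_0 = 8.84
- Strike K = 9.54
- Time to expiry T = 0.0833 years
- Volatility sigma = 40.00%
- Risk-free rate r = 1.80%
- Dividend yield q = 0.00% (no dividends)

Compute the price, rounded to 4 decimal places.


Answer: Price = 0.1652

Derivation:
d1 = (ln(S/K) + (r - q + 0.5*sigma^2) * T) / (sigma * sqrt(T)) = -0.58938936
d2 = d1 - sigma * sqrt(T) = -0.70483632
exp(-rT) = 0.99850172; exp(-qT) = 1.00000000
C = S_0 * exp(-qT) * N(d1) - K * exp(-rT) * N(d2)
N(d1) = 0.27780006; N(d2) = 0.24045605
C = 8.8400 * 1.00000000 * 0.27780006 - 9.5400 * 0.99850172 * 0.24045605 = 0.1652


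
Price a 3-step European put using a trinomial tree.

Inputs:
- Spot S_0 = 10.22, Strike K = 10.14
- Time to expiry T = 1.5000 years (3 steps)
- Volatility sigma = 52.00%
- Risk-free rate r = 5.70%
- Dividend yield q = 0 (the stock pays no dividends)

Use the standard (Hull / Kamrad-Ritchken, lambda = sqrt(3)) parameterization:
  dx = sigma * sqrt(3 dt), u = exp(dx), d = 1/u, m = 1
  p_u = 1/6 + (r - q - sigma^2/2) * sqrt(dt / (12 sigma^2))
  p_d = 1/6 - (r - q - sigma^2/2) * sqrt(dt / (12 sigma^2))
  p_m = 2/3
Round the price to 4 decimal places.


Answer: Price = V(0,0) = 1.7944

Derivation:
dt = T/N = 0.500000; dx = sigma*sqrt(3*dt) = 0.636867
u = exp(dx) = 1.890549; d = 1/u = 0.528947
p_u = 0.135970, p_m = 0.666667, p_d = 0.197364
Discount per step: exp(-r*dt) = 0.971902
Stock lattice S(k, j) with j the centered position index:
  k=0: S(0,+0) = 10.2200
  k=1: S(1,-1) = 5.4058; S(1,+0) = 10.2200; S(1,+1) = 19.3214
  k=2: S(2,-2) = 2.8594; S(2,-1) = 5.4058; S(2,+0) = 10.2200; S(2,+1) = 19.3214; S(2,+2) = 36.5281
  k=3: S(3,-3) = 1.5125; S(3,-2) = 2.8594; S(3,-1) = 5.4058; S(3,+0) = 10.2200; S(3,+1) = 19.3214; S(3,+2) = 36.5281; S(3,+3) = 69.0581
Terminal payoffs V(N, j) = max(K - S_T, 0):
  V(3,-3) = 8.627529; V(3,-2) = 7.280600; V(3,-1) = 4.734163; V(3,+0) = 0.000000; V(3,+1) = 0.000000; V(3,+2) = 0.000000; V(3,+3) = 0.000000
Backward induction: V(k, j) = exp(-r*dt) * [p_u * V(k+1, j+1) + p_m * V(k+1, j) + p_d * V(k+1, j-1)]
  V(2,-2) = exp(-r*dt) * [p_u*4.734163 + p_m*7.280600 + p_d*8.627529] = 6.997888
  V(2,-1) = exp(-r*dt) * [p_u*0.000000 + p_m*4.734163 + p_d*7.280600] = 4.463982
  V(2,+0) = exp(-r*dt) * [p_u*0.000000 + p_m*0.000000 + p_d*4.734163] = 0.908099
  V(2,+1) = exp(-r*dt) * [p_u*0.000000 + p_m*0.000000 + p_d*0.000000] = 0.000000
  V(2,+2) = exp(-r*dt) * [p_u*0.000000 + p_m*0.000000 + p_d*0.000000] = 0.000000
  V(1,-1) = exp(-r*dt) * [p_u*0.908099 + p_m*4.463982 + p_d*6.997888] = 4.354697
  V(1,+0) = exp(-r*dt) * [p_u*0.000000 + p_m*0.908099 + p_d*4.463982] = 1.444663
  V(1,+1) = exp(-r*dt) * [p_u*0.000000 + p_m*0.000000 + p_d*0.908099] = 0.174190
  V(0,+0) = exp(-r*dt) * [p_u*0.174190 + p_m*1.444663 + p_d*4.354697] = 1.794377


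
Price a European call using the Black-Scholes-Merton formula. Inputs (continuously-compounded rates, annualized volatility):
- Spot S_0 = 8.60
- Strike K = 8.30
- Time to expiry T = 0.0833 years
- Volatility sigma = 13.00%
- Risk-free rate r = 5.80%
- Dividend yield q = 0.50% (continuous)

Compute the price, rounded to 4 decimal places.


d1 = (ln(S/K) + (r - q + 0.5*sigma^2) * T) / (sigma * sqrt(T)) = 1.08276094
d2 = d1 - sigma * sqrt(T) = 1.04524068
exp(-rT) = 0.99518025; exp(-qT) = 0.99958359
C = S_0 * exp(-qT) * N(d1) - K * exp(-rT) * N(d2)
N(d1) = 0.86054273; N(d2) = 0.85204413
C = 8.6000 * 0.99958359 * 0.86054273 - 8.3000 * 0.99518025 * 0.85204413 = 0.3597

Answer: Price = 0.3597


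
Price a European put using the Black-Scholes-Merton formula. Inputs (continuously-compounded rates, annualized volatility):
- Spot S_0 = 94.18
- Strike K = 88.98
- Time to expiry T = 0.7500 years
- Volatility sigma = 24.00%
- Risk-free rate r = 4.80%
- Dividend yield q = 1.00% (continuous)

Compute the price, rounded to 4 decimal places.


Answer: Price = 4.2130

Derivation:
d1 = (ln(S/K) + (r - q + 0.5*sigma^2) * T) / (sigma * sqrt(T)) = 0.51430468
d2 = d1 - sigma * sqrt(T) = 0.30645858
exp(-rT) = 0.96464029; exp(-qT) = 0.99252805
P = K * exp(-rT) * N(-d2) - S_0 * exp(-qT) * N(-d1)
N(-d1) = 0.30351950; N(-d2) = 0.37962776
P = 88.9800 * 0.96464029 * 0.37962776 - 94.1800 * 0.99252805 * 0.30351950 = 4.2130


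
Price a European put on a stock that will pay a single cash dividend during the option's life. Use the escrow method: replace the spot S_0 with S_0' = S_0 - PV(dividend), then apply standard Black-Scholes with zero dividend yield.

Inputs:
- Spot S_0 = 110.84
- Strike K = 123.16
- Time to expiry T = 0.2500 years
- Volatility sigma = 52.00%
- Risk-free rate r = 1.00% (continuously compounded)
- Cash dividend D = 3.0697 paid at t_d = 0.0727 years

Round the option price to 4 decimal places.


PV(D) = D * exp(-r * t_d) = 3.0697 * 0.99927326 = 3.06746914
S_0' = S_0 - PV(D) = 110.8400 - 3.06746914 = 107.77253086
d1 = (ln(S_0'/K) + (r + sigma^2/2)*T) / (sigma*sqrt(T)) = -0.37369813
d2 = d1 - sigma*sqrt(T) = -0.63369813
exp(-rT) = 0.99750312
N(-d1) = 0.64568554; N(-d2) = 0.73686108
P = K * exp(-rT) * N(-d2) - S_0' * N(-d1) = 123.1600 * 0.99750312 * 0.73686108 - 107.77253086 * 0.64568554 = 20.9380

Answer: Price = 20.9380


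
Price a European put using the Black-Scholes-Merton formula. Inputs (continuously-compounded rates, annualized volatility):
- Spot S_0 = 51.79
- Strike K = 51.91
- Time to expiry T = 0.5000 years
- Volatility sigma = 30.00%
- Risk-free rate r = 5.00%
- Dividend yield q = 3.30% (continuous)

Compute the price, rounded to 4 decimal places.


d1 = (ln(S/K) + (r - q + 0.5*sigma^2) * T) / (sigma * sqrt(T)) = 0.13522536
d2 = d1 - sigma * sqrt(T) = -0.07690667
exp(-rT) = 0.97530991; exp(-qT) = 0.98363538
P = K * exp(-rT) * N(-d2) - S_0 * exp(-qT) * N(-d1)
N(-d1) = 0.44621685; N(-d2) = 0.53065111
P = 51.9100 * 0.97530991 * 0.53065111 - 51.7900 * 0.98363538 * 0.44621685 = 4.1346

Answer: Price = 4.1346


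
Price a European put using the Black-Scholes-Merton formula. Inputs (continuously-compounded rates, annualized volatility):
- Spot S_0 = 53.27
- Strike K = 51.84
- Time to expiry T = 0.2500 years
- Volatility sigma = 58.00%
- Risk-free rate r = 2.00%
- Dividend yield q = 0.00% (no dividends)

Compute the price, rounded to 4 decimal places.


Answer: Price = 5.2368

Derivation:
d1 = (ln(S/K) + (r - q + 0.5*sigma^2) * T) / (sigma * sqrt(T)) = 0.25607334
d2 = d1 - sigma * sqrt(T) = -0.03392666
exp(-rT) = 0.99501248; exp(-qT) = 1.00000000
P = K * exp(-rT) * N(-d2) - S_0 * exp(-qT) * N(-d1)
N(-d1) = 0.39894710; N(-d2) = 0.51353218
P = 51.8400 * 0.99501248 * 0.51353218 - 53.2700 * 1.00000000 * 0.39894710 = 5.2368


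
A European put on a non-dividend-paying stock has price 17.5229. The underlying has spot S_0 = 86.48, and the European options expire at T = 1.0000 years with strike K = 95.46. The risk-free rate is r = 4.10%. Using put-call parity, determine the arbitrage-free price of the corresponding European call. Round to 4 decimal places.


Put-call parity: C - P = S_0 * exp(-qT) - K * exp(-rT).
S_0 * exp(-qT) = 86.4800 * 1.00000000 = 86.48000000
K * exp(-rT) = 95.4600 * 0.95982913 = 91.62528874
C = P + S*exp(-qT) - K*exp(-rT)
C = 17.5229 + 86.48000000 - 91.62528874 = 12.3776

Answer: Call price = 12.3776


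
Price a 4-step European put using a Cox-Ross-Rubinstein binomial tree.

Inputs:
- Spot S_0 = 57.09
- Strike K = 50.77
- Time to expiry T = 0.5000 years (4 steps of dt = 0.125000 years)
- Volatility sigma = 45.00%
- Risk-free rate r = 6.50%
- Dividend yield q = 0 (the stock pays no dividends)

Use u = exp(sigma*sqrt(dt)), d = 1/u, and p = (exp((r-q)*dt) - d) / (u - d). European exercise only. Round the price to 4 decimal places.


Answer: Price = V(0,0) = 3.7533

Derivation:
dt = T/N = 0.125000
u = exp(sigma*sqrt(dt)) = 1.172454; d = 1/u = 0.852912
p = (exp((r-q)*dt) - d) / (u - d) = 0.485840
Discount per step: exp(-r*dt) = 0.991908
Stock lattice S(k, i) with i counting down-moves:
  k=0: S(0,0) = 57.0900
  k=1: S(1,0) = 66.9354; S(1,1) = 48.6927
  k=2: S(2,0) = 78.4787; S(2,1) = 57.0900; S(2,2) = 41.5306
  k=3: S(3,0) = 92.0126; S(3,1) = 66.9354; S(3,2) = 48.6927; S(3,3) = 35.4220
  k=4: S(4,0) = 107.8806; S(4,1) = 78.4787; S(4,2) = 57.0900; S(4,3) = 41.5306; S(4,4) = 30.2118
Terminal payoffs V(N, i) = max(K - S_T, 0):
  V(4,0) = 0.000000; V(4,1) = 0.000000; V(4,2) = 0.000000; V(4,3) = 9.239383; V(4,4) = 20.558191
Backward induction: V(k, i) = exp(-r*dt) * [p * V(k+1, i) + (1-p) * V(k+1, i+1)].
  V(3,0) = exp(-r*dt) * [p*0.000000 + (1-p)*0.000000] = 0.000000
  V(3,1) = exp(-r*dt) * [p*0.000000 + (1-p)*0.000000] = 0.000000
  V(3,2) = exp(-r*dt) * [p*0.000000 + (1-p)*9.239383] = 4.712084
  V(3,3) = exp(-r*dt) * [p*9.239383 + (1-p)*20.558191] = 14.937208
  V(2,0) = exp(-r*dt) * [p*0.000000 + (1-p)*0.000000] = 0.000000
  V(2,1) = exp(-r*dt) * [p*0.000000 + (1-p)*4.712084] = 2.403162
  V(2,2) = exp(-r*dt) * [p*4.712084 + (1-p)*14.937208] = 9.888765
  V(1,0) = exp(-r*dt) * [p*0.000000 + (1-p)*2.403162] = 1.225612
  V(1,1) = exp(-r*dt) * [p*2.403162 + (1-p)*9.888765] = 6.201372
  V(0,0) = exp(-r*dt) * [p*1.225612 + (1-p)*6.201372] = 3.753331


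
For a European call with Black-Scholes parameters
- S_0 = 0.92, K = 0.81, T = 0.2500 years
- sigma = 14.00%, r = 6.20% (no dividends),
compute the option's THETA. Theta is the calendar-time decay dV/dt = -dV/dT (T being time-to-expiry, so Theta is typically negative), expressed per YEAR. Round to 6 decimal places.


Answer: Theta = -0.054299

Derivation:
d1 = 2.0755631768; d2 = 2.0055631768
phi(d1) = 0.0462858128; exp(-qT) = 1.0000000000; exp(-rT) = 0.9846195068
Theta = -S*exp(-qT)*phi(d1)*sigma/(2*sqrt(T)) - r*K*exp(-rT)*N(d2) + q*S*exp(-qT)*N(d1)
N(d1) = 0.9810328150; N(d2) = 0.9775485630; sqrt(T) = 0.5000000000
Term 1 = -0.9200 * 1.0000000000 * 0.0462858128 * 0.1400 / (2 * 0.5000000000) = -0.0059616127
Term 2 = -0.0620 * 0.8100 * 0.9846195068 * 0.9775485630 = -0.0483374221
Term 3 = 0 (no dividend yield, q = 0)
Theta = -0.0059616127 + (-0.0483374221) + (0.0000000000) = -0.054299


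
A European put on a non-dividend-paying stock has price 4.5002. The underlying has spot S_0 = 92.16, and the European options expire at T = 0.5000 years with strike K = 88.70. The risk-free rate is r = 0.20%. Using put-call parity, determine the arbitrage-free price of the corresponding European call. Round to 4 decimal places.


Put-call parity: C - P = S_0 * exp(-qT) - K * exp(-rT).
S_0 * exp(-qT) = 92.1600 * 1.00000000 = 92.16000000
K * exp(-rT) = 88.7000 * 0.99900050 = 88.61134434
C = P + S*exp(-qT) - K*exp(-rT)
C = 4.5002 + 92.16000000 - 88.61134434 = 8.0489

Answer: Call price = 8.0489


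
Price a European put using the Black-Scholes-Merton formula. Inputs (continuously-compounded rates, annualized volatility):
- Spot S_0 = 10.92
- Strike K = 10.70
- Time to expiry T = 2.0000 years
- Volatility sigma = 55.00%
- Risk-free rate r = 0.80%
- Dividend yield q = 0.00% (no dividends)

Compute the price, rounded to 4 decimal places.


d1 = (ln(S/K) + (r - q + 0.5*sigma^2) * T) / (sigma * sqrt(T)) = 0.43564493
d2 = d1 - sigma * sqrt(T) = -0.34217253
exp(-rT) = 0.98412732; exp(-qT) = 1.00000000
P = K * exp(-rT) * N(-d2) - S_0 * exp(-qT) * N(-d1)
N(-d1) = 0.33154719; N(-d2) = 0.63388947
P = 10.7000 * 0.98412732 * 0.63388947 - 10.9200 * 1.00000000 * 0.33154719 = 3.0545

Answer: Price = 3.0545


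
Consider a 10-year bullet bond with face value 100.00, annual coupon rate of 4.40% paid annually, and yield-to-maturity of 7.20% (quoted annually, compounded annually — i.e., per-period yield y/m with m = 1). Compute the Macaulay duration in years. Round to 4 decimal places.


Coupon per period c = face * coupon_rate / m = 4.400000
Periods per year m = 1; per-period yield y/m = 0.072000
Number of cashflows N = 10
Cashflows (t years, CF_t, discount factor 1/(1+y/m)^(m*t), PV):
  t = 1.0000: CF_t = 4.400000, DF = 0.932836, PV = 4.104478
  t = 2.0000: CF_t = 4.400000, DF = 0.870183, PV = 3.828804
  t = 3.0000: CF_t = 4.400000, DF = 0.811738, PV = 3.571645
  t = 4.0000: CF_t = 4.400000, DF = 0.757218, PV = 3.331759
  t = 5.0000: CF_t = 4.400000, DF = 0.706360, PV = 3.107984
  t = 6.0000: CF_t = 4.400000, DF = 0.658918, PV = 2.899239
  t = 7.0000: CF_t = 4.400000, DF = 0.614662, PV = 2.704514
  t = 8.0000: CF_t = 4.400000, DF = 0.573379, PV = 2.522867
  t = 9.0000: CF_t = 4.400000, DF = 0.534868, PV = 2.353421
  t = 10.0000: CF_t = 104.400000, DF = 0.498944, PV = 52.089795
Price P = sum_t PV_t = 80.514504
Macaulay numerator sum_t t * PV_t:
  t * PV_t at t = 1.0000: 4.104478
  t * PV_t at t = 2.0000: 7.657607
  t * PV_t at t = 3.0000: 10.714936
  t * PV_t at t = 4.0000: 13.327035
  t * PV_t at t = 5.0000: 15.539919
  t * PV_t at t = 6.0000: 17.395432
  t * PV_t at t = 7.0000: 18.931596
  t * PV_t at t = 8.0000: 20.182938
  t * PV_t at t = 9.0000: 21.180788
  t * PV_t at t = 10.0000: 520.897946
Macaulay duration D = (sum_t t * PV_t) / P = 649.932674 / 80.514504 = 8.072243

Answer: Macaulay duration = 8.0722 years


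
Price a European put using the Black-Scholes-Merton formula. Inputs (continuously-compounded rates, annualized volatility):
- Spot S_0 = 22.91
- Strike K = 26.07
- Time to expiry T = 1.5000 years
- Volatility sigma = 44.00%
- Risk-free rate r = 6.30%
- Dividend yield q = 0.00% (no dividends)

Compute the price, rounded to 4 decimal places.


Answer: Price = 5.3669

Derivation:
d1 = (ln(S/K) + (r - q + 0.5*sigma^2) * T) / (sigma * sqrt(T)) = 0.20503021
d2 = d1 - sigma * sqrt(T) = -0.33385753
exp(-rT) = 0.90982773; exp(-qT) = 1.00000000
P = K * exp(-rT) * N(-d2) - S_0 * exp(-qT) * N(-d1)
N(-d1) = 0.41877426; N(-d2) = 0.63075647
P = 26.0700 * 0.90982773 * 0.63075647 - 22.9100 * 1.00000000 * 0.41877426 = 5.3669


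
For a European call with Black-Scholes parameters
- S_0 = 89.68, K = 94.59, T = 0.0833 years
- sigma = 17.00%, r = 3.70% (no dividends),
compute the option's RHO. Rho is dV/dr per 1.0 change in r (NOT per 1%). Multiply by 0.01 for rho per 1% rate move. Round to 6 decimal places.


Answer: Rho = 1.157005

Derivation:
d1 = -0.9990470086; d2 = -1.0481119655
phi(d1) = 0.2422013205; exp(-qT) = 1.0000000000; exp(-rT) = 0.9969226448
N(d2) = 0.1472935120
Rho = K*T*exp(-rT)*N(d2) = 94.5900 * 0.0833 * 0.9969226448 * 0.1472935120 = 1.157005


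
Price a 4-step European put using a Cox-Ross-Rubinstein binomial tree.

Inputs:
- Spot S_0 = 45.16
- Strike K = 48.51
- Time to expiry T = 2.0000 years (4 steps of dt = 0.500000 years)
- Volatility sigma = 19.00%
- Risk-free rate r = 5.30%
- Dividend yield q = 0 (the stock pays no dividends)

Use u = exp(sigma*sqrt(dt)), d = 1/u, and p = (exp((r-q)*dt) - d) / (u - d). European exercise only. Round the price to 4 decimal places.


Answer: Price = V(0,0) = 4.1238

Derivation:
dt = T/N = 0.500000
u = exp(sigma*sqrt(dt)) = 1.143793; d = 1/u = 0.874284
p = (exp((r-q)*dt) - d) / (u - d) = 0.566104
Discount per step: exp(-r*dt) = 0.973848
Stock lattice S(k, i) with i counting down-moves:
  k=0: S(0,0) = 45.1600
  k=1: S(1,0) = 51.6537; S(1,1) = 39.4827
  k=2: S(2,0) = 59.0812; S(2,1) = 45.1600; S(2,2) = 34.5190
  k=3: S(3,0) = 67.5767; S(3,1) = 51.6537; S(3,2) = 39.4827; S(3,3) = 30.1794
  k=4: S(4,0) = 77.2937; S(4,1) = 59.0812; S(4,2) = 45.1600; S(4,3) = 34.5190; S(4,4) = 26.3854
Terminal payoffs V(N, i) = max(K - S_T, 0):
  V(4,0) = 0.000000; V(4,1) = 0.000000; V(4,2) = 3.350000; V(4,3) = 13.990956; V(4,4) = 22.124606
Backward induction: V(k, i) = exp(-r*dt) * [p * V(k+1, i) + (1-p) * V(k+1, i+1)].
  V(3,0) = exp(-r*dt) * [p*0.000000 + (1-p)*0.000000] = 0.000000
  V(3,1) = exp(-r*dt) * [p*0.000000 + (1-p)*3.350000] = 1.415538
  V(3,2) = exp(-r*dt) * [p*3.350000 + (1-p)*13.990956] = 7.758714
  V(3,3) = exp(-r*dt) * [p*13.990956 + (1-p)*22.124606] = 17.061929
  V(2,0) = exp(-r*dt) * [p*0.000000 + (1-p)*1.415538] = 0.598134
  V(2,1) = exp(-r*dt) * [p*1.415538 + (1-p)*7.758714] = 4.058820
  V(2,2) = exp(-r*dt) * [p*7.758714 + (1-p)*17.061929] = 11.486871
  V(1,0) = exp(-r*dt) * [p*0.598134 + (1-p)*4.058820] = 2.044800
  V(1,1) = exp(-r*dt) * [p*4.058820 + (1-p)*11.486871] = 7.091388
  V(0,0) = exp(-r*dt) * [p*2.044800 + (1-p)*7.091388] = 4.123754


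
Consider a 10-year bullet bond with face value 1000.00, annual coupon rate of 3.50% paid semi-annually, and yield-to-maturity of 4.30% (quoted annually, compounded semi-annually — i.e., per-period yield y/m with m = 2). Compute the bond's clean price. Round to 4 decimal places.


Answer: Price = 935.5312

Derivation:
Coupon per period c = face * coupon_rate / m = 17.500000
Periods per year m = 2; per-period yield y/m = 0.021500
Number of cashflows N = 20
Cashflows (t years, CF_t, discount factor 1/(1+y/m)^(m*t), PV):
  t = 0.5000: CF_t = 17.500000, DF = 0.978953, PV = 17.131669
  t = 1.0000: CF_t = 17.500000, DF = 0.958348, PV = 16.771091
  t = 1.5000: CF_t = 17.500000, DF = 0.938177, PV = 16.418101
  t = 2.0000: CF_t = 17.500000, DF = 0.918431, PV = 16.072542
  t = 2.5000: CF_t = 17.500000, DF = 0.899100, PV = 15.734255
  t = 3.0000: CF_t = 17.500000, DF = 0.880177, PV = 15.403089
  t = 3.5000: CF_t = 17.500000, DF = 0.861651, PV = 15.078893
  t = 4.0000: CF_t = 17.500000, DF = 0.843515, PV = 14.761520
  t = 4.5000: CF_t = 17.500000, DF = 0.825762, PV = 14.450827
  t = 5.0000: CF_t = 17.500000, DF = 0.808381, PV = 14.146674
  t = 5.5000: CF_t = 17.500000, DF = 0.791367, PV = 13.848922
  t = 6.0000: CF_t = 17.500000, DF = 0.774711, PV = 13.557437
  t = 6.5000: CF_t = 17.500000, DF = 0.758405, PV = 13.272087
  t = 7.0000: CF_t = 17.500000, DF = 0.742442, PV = 12.992743
  t = 7.5000: CF_t = 17.500000, DF = 0.726816, PV = 12.719279
  t = 8.0000: CF_t = 17.500000, DF = 0.711518, PV = 12.451570
  t = 8.5000: CF_t = 17.500000, DF = 0.696543, PV = 12.189496
  t = 9.0000: CF_t = 17.500000, DF = 0.681882, PV = 11.932938
  t = 9.5000: CF_t = 17.500000, DF = 0.667530, PV = 11.681779
  t = 10.0000: CF_t = 1017.500000, DF = 0.653480, PV = 664.916329
Price P = sum_t PV_t = 935.531241


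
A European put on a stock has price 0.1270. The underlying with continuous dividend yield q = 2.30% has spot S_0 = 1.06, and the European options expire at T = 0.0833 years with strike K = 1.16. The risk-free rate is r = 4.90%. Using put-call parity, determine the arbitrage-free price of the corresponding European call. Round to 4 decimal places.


Put-call parity: C - P = S_0 * exp(-qT) - K * exp(-rT).
S_0 * exp(-qT) = 1.0600 * 0.99808593 = 1.05797109
K * exp(-rT) = 1.1600 * 0.99592662 = 1.15527488
C = P + S*exp(-qT) - K*exp(-rT)
C = 0.1270 + 1.05797109 - 1.15527488 = 0.0297

Answer: Call price = 0.0297


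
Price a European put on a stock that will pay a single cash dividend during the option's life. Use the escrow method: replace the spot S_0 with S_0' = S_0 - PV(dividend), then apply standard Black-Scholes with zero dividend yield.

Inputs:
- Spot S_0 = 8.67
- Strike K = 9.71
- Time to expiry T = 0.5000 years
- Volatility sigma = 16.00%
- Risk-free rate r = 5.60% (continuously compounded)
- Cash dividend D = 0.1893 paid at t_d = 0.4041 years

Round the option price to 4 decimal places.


Answer: Price = 1.0505

Derivation:
PV(D) = D * exp(-r * t_d) = 0.1893 * 0.97762453 = 0.18506432
S_0' = S_0 - PV(D) = 8.6700 - 0.18506432 = 8.48493568
d1 = (ln(S_0'/K) + (r + sigma^2/2)*T) / (sigma*sqrt(T)) = -0.88798438
d2 = d1 - sigma*sqrt(T) = -1.00112147
exp(-rT) = 0.97238837
N(-d1) = 0.81272542; N(-d2) = 0.84161596
P = K * exp(-rT) * N(-d2) - S_0' * N(-d1) = 9.7100 * 0.97238837 * 0.84161596 - 8.48493568 * 0.81272542 = 1.0505


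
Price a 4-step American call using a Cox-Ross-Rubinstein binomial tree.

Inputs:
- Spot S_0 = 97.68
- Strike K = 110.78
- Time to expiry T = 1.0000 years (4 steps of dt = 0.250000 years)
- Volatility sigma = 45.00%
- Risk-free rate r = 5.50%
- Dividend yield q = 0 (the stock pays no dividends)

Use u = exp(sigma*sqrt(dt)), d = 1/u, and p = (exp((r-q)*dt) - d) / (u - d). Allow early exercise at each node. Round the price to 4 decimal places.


Answer: Price = V(0,0) = 15.2263

Derivation:
dt = T/N = 0.250000
u = exp(sigma*sqrt(dt)) = 1.252323; d = 1/u = 0.798516
p = (exp((r-q)*dt) - d) / (u - d) = 0.474495
Discount per step: exp(-r*dt) = 0.986344
Stock lattice S(k, i) with i counting down-moves:
  k=0: S(0,0) = 97.6800
  k=1: S(1,0) = 122.3269; S(1,1) = 77.9991
  k=2: S(2,0) = 153.1927; S(2,1) = 97.6800; S(2,2) = 62.2835
  k=3: S(3,0) = 191.8467; S(3,1) = 122.3269; S(3,2) = 77.9991; S(3,3) = 49.7344
  k=4: S(4,0) = 240.2540; S(4,1) = 153.1927; S(4,2) = 97.6800; S(4,3) = 62.2835; S(4,4) = 39.7137
Terminal payoffs V(N, i) = max(S_T - K, 0):
  V(4,0) = 129.474032; V(4,1) = 42.412734; V(4,2) = 0.000000; V(4,3) = 0.000000; V(4,4) = 0.000000
Backward induction: V(k, i) = exp(-r*dt) * [p * V(k+1, i) + (1-p) * V(k+1, i+1)]; then take max(V_cont, immediate exercise) for American.
  V(3,0) = exp(-r*dt) * [p*129.474032 + (1-p)*42.412734] = 82.579542; exercise = 81.066741; V(3,0) = max -> 82.579542
  V(3,1) = exp(-r*dt) * [p*42.412734 + (1-p)*0.000000] = 19.849795; exercise = 11.546883; V(3,1) = max -> 19.849795
  V(3,2) = exp(-r*dt) * [p*0.000000 + (1-p)*0.000000] = 0.000000; exercise = 0.000000; V(3,2) = max -> 0.000000
  V(3,3) = exp(-r*dt) * [p*0.000000 + (1-p)*0.000000] = 0.000000; exercise = 0.000000; V(3,3) = max -> 0.000000
  V(2,0) = exp(-r*dt) * [p*82.579542 + (1-p)*19.849795] = 48.937189; exercise = 42.412734; V(2,0) = max -> 48.937189
  V(2,1) = exp(-r*dt) * [p*19.849795 + (1-p)*0.000000] = 9.290001; exercise = 0.000000; V(2,1) = max -> 9.290001
  V(2,2) = exp(-r*dt) * [p*0.000000 + (1-p)*0.000000] = 0.000000; exercise = 0.000000; V(2,2) = max -> 0.000000
  V(1,0) = exp(-r*dt) * [p*48.937189 + (1-p)*9.290001] = 27.718616; exercise = 11.546883; V(1,0) = max -> 27.718616
  V(1,1) = exp(-r*dt) * [p*9.290001 + (1-p)*0.000000] = 4.347860; exercise = 0.000000; V(1,1) = max -> 4.347860
  V(0,0) = exp(-r*dt) * [p*27.718616 + (1-p)*4.347860] = 15.226350; exercise = 0.000000; V(0,0) = max -> 15.226350


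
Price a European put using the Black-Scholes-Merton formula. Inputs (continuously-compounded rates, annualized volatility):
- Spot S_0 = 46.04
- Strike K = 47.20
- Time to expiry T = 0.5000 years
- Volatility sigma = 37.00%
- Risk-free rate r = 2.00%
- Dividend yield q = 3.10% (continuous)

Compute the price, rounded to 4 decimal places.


Answer: Price = 5.5222

Derivation:
d1 = (ln(S/K) + (r - q + 0.5*sigma^2) * T) / (sigma * sqrt(T)) = 0.01468371
d2 = d1 - sigma * sqrt(T) = -0.24694580
exp(-rT) = 0.99004983; exp(-qT) = 0.98461951
P = K * exp(-rT) * N(-d2) - S_0 * exp(-qT) * N(-d1)
N(-d1) = 0.49414226; N(-d2) = 0.59752492
P = 47.2000 * 0.99004983 * 0.59752492 - 46.0400 * 0.98461951 * 0.49414226 = 5.5222


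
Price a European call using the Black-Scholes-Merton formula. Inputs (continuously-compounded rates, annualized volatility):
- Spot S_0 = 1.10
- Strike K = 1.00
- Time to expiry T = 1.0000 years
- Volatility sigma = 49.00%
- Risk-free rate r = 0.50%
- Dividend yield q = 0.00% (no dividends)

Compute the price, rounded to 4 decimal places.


Answer: Price = 0.2594

Derivation:
d1 = (ln(S/K) + (r - q + 0.5*sigma^2) * T) / (sigma * sqrt(T)) = 0.44971465
d2 = d1 - sigma * sqrt(T) = -0.04028535
exp(-rT) = 0.99501248; exp(-qT) = 1.00000000
C = S_0 * exp(-qT) * N(d1) - K * exp(-rT) * N(d2)
N(d1) = 0.67354190; N(d2) = 0.48393282
C = 1.1000 * 1.00000000 * 0.67354190 - 1.0000 * 0.99501248 * 0.48393282 = 0.2594


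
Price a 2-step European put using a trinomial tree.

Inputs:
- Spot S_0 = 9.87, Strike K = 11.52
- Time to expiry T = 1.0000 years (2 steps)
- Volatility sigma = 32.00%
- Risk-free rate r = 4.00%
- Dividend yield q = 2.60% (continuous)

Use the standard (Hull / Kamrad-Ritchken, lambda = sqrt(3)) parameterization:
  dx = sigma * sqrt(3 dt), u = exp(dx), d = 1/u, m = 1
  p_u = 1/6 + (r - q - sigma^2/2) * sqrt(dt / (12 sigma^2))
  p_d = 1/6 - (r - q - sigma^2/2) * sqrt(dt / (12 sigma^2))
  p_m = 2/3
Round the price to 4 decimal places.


dt = T/N = 0.500000; dx = sigma*sqrt(3*dt) = 0.391918
u = exp(dx) = 1.479817; d = 1/u = 0.675759
p_u = 0.142937, p_m = 0.666667, p_d = 0.190396
Discount per step: exp(-r*dt) = 0.980199
Stock lattice S(k, j) with j the centered position index:
  k=0: S(0,+0) = 9.8700
  k=1: S(1,-1) = 6.6697; S(1,+0) = 9.8700; S(1,+1) = 14.6058
  k=2: S(2,-2) = 4.5071; S(2,-1) = 6.6697; S(2,+0) = 9.8700; S(2,+1) = 14.6058; S(2,+2) = 21.6139
Terminal payoffs V(N, j) = max(K - S_T, 0):
  V(2,-2) = 7.012859; V(2,-1) = 4.850256; V(2,+0) = 1.650000; V(2,+1) = 0.000000; V(2,+2) = 0.000000
Backward induction: V(k, j) = exp(-r*dt) * [p_u * V(k+1, j+1) + p_m * V(k+1, j) + p_d * V(k+1, j-1)]
  V(1,-1) = exp(-r*dt) * [p_u*1.650000 + p_m*4.850256 + p_d*7.012859] = 4.709434
  V(1,+0) = exp(-r*dt) * [p_u*0.000000 + p_m*1.650000 + p_d*4.850256] = 1.983402
  V(1,+1) = exp(-r*dt) * [p_u*0.000000 + p_m*0.000000 + p_d*1.650000] = 0.307933
  V(0,+0) = exp(-r*dt) * [p_u*0.307933 + p_m*1.983402 + p_d*4.709434] = 2.218132

Answer: Price = V(0,0) = 2.2181


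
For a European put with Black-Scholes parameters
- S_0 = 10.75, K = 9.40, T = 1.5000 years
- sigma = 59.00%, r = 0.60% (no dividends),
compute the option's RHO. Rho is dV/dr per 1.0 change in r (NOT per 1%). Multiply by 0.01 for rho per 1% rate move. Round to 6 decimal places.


d1 = 0.5594676993; d2 = -0.1631317748
phi(d1) = 0.3411474172; exp(-qT) = 1.0000000000; exp(-rT) = 0.9910403788
N(-d2) = 0.5647926589
Rho = -K*T*exp(-rT)*N(-d2) = -9.4000 * 1.5000 * 0.9910403788 * 0.5647926589 = -7.892226

Answer: Rho = -7.892226


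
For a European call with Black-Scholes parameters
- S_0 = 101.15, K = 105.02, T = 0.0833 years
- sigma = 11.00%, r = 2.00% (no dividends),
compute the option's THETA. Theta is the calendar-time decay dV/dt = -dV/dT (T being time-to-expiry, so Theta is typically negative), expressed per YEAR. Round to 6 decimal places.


Answer: Theta = -4.397295

Derivation:
d1 = -1.1142867641; d2 = -1.1460346774
phi(d1) = 0.2144334105; exp(-qT) = 1.0000000000; exp(-rT) = 0.9983353870
Theta = -S*exp(-qT)*phi(d1)*sigma/(2*sqrt(T)) - r*K*exp(-rT)*N(d2) + q*S*exp(-qT)*N(d1)
N(d1) = 0.1325780917; N(d2) = 0.1258904020; sqrt(T) = 0.2886173938
Term 1 = -101.1500 * 1.0000000000 * 0.2144334105 * 0.1100 / (2 * 0.2886173938) = -4.1333152353
Term 2 = -0.0200 * 105.0200 * 0.9983353870 * 0.1258904020 = -0.2639800431
Term 3 = 0 (no dividend yield, q = 0)
Theta = -4.1333152353 + (-0.2639800431) + (0.0000000000) = -4.397295


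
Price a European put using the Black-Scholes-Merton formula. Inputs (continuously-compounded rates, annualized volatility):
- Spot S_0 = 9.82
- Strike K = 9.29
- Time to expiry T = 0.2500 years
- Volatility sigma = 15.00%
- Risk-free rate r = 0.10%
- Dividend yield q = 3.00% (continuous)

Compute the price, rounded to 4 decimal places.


Answer: Price = 0.1121

Derivation:
d1 = (ln(S/K) + (r - q + 0.5*sigma^2) * T) / (sigma * sqrt(T)) = 0.68060093
d2 = d1 - sigma * sqrt(T) = 0.60560093
exp(-rT) = 0.99975003; exp(-qT) = 0.99252805
P = K * exp(-rT) * N(-d2) - S_0 * exp(-qT) * N(-d1)
N(-d1) = 0.24806202; N(-d2) = 0.27238989
P = 9.2900 * 0.99975003 * 0.27238989 - 9.8200 * 0.99252805 * 0.24806202 = 0.1121


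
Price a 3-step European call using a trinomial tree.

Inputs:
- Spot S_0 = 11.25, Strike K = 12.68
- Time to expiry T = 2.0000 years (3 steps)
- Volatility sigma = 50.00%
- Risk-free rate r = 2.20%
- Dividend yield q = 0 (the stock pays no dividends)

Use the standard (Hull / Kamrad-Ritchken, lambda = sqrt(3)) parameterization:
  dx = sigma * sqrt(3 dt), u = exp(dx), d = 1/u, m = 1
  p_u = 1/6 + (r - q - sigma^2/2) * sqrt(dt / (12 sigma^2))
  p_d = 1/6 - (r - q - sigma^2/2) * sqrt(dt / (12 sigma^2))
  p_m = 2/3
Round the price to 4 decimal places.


dt = T/N = 0.666667; dx = sigma*sqrt(3*dt) = 0.707107
u = exp(dx) = 2.028115; d = 1/u = 0.493069
p_u = 0.118112, p_m = 0.666667, p_d = 0.215221
Discount per step: exp(-r*dt) = 0.985440
Stock lattice S(k, j) with j the centered position index:
  k=0: S(0,+0) = 11.2500
  k=1: S(1,-1) = 5.5470; S(1,+0) = 11.2500; S(1,+1) = 22.8163
  k=2: S(2,-2) = 2.7351; S(2,-1) = 5.5470; S(2,+0) = 11.2500; S(2,+1) = 22.8163; S(2,+2) = 46.2741
  k=3: S(3,-3) = 1.3486; S(3,-2) = 2.7351; S(3,-1) = 5.5470; S(3,+0) = 11.2500; S(3,+1) = 22.8163; S(3,+2) = 46.2741; S(3,+3) = 93.8491
Terminal payoffs V(N, j) = max(S_T - K, 0):
  V(3,-3) = 0.000000; V(3,-2) = 0.000000; V(3,-1) = 0.000000; V(3,+0) = 0.000000; V(3,+1) = 10.136294; V(3,+2) = 33.594067; V(3,+3) = 81.169128
Backward induction: V(k, j) = exp(-r*dt) * [p_u * V(k+1, j+1) + p_m * V(k+1, j) + p_d * V(k+1, j-1)]
  V(2,-2) = exp(-r*dt) * [p_u*0.000000 + p_m*0.000000 + p_d*0.000000] = 0.000000
  V(2,-1) = exp(-r*dt) * [p_u*0.000000 + p_m*0.000000 + p_d*0.000000] = 0.000000
  V(2,+0) = exp(-r*dt) * [p_u*10.136294 + p_m*0.000000 + p_d*0.000000] = 1.179787
  V(2,+1) = exp(-r*dt) * [p_u*33.594067 + p_m*10.136294 + p_d*0.000000] = 10.569234
  V(2,+2) = exp(-r*dt) * [p_u*81.169128 + p_m*33.594067 + p_d*10.136294] = 33.667215
  V(1,-1) = exp(-r*dt) * [p_u*1.179787 + p_m*0.000000 + p_d*0.000000] = 0.137318
  V(1,+0) = exp(-r*dt) * [p_u*10.569234 + p_m*1.179787 + p_d*0.000000] = 2.005251
  V(1,+1) = exp(-r*dt) * [p_u*33.667215 + p_m*10.569234 + p_d*1.179787] = 11.112390
  V(0,+0) = exp(-r*dt) * [p_u*11.112390 + p_m*2.005251 + p_d*0.137318] = 2.639891

Answer: Price = V(0,0) = 2.6399


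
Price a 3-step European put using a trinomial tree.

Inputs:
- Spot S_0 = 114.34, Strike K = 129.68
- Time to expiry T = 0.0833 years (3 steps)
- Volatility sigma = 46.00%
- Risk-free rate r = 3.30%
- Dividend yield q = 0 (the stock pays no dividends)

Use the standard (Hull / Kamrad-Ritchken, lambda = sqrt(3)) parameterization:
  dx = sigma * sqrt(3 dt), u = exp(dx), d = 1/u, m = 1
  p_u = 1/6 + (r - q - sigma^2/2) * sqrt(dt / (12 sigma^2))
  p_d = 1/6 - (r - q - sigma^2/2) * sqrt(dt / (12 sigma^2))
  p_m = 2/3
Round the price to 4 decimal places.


dt = T/N = 0.027767; dx = sigma*sqrt(3*dt) = 0.132764
u = exp(dx) = 1.141980; d = 1/u = 0.875672
p_u = 0.159054, p_m = 0.666667, p_d = 0.174279
Discount per step: exp(-r*dt) = 0.999084
Stock lattice S(k, j) with j the centered position index:
  k=0: S(0,+0) = 114.3400
  k=1: S(1,-1) = 100.1243; S(1,+0) = 114.3400; S(1,+1) = 130.5740
  k=2: S(2,-2) = 87.6760; S(2,-1) = 100.1243; S(2,+0) = 114.3400; S(2,+1) = 130.5740; S(2,+2) = 149.1130
  k=3: S(3,-3) = 76.7754; S(3,-2) = 87.6760; S(3,-1) = 100.1243; S(3,+0) = 114.3400; S(3,+1) = 130.5740; S(3,+2) = 149.1130; S(3,+3) = 170.2841
Terminal payoffs V(N, j) = max(K - S_T, 0):
  V(3,-3) = 52.904586; V(3,-2) = 42.003977; V(3,-1) = 29.555695; V(3,+0) = 15.340000; V(3,+1) = 0.000000; V(3,+2) = 0.000000; V(3,+3) = 0.000000
Backward induction: V(k, j) = exp(-r*dt) * [p_u * V(k+1, j+1) + p_m * V(k+1, j) + p_d * V(k+1, j-1)]
  V(2,-2) = exp(-r*dt) * [p_u*29.555695 + p_m*42.003977 + p_d*52.904586] = 41.885385
  V(2,-1) = exp(-r*dt) * [p_u*15.340000 + p_m*29.555695 + p_d*42.003977] = 29.437128
  V(2,+0) = exp(-r*dt) * [p_u*0.000000 + p_m*15.340000 + p_d*29.555695] = 15.363534
  V(2,+1) = exp(-r*dt) * [p_u*0.000000 + p_m*0.000000 + p_d*15.340000] = 2.670999
  V(2,+2) = exp(-r*dt) * [p_u*0.000000 + p_m*0.000000 + p_d*0.000000] = 0.000000
  V(1,-1) = exp(-r*dt) * [p_u*15.363534 + p_m*29.437128 + p_d*41.885385] = 29.341247
  V(1,+0) = exp(-r*dt) * [p_u*2.670999 + p_m*15.363534 + p_d*29.437128] = 15.783007
  V(1,+1) = exp(-r*dt) * [p_u*0.000000 + p_m*2.670999 + p_d*15.363534] = 4.454131
  V(0,+0) = exp(-r*dt) * [p_u*4.454131 + p_m*15.783007 + p_d*29.341247] = 16.329059

Answer: Price = V(0,0) = 16.3291
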